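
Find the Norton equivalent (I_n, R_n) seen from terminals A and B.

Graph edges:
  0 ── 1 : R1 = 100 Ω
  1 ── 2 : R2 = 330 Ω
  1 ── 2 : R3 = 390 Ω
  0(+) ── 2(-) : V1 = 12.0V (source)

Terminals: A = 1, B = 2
Find the Thévenin equivalent first; then I_n = V_th/R_th and R_n = R_th.
Step 1 — V_th is the open-circuit voltage V_A - V_B (nothing connected across the terminals).
Nodal analysis, taking node 2 as the 0 V reference.
Source V1 fixes V_0 = 12 V.
KCL at each unknown node (sum of currents leaving = 0; resistances in Ω):
  Node 1: (V_1 - 12)/100 + (V_1 - 0)/330 + (V_1 - 0)/390 = 0
Collecting terms: 0.01559 × V_1 = 0.12  =>  V_1 = 7.695 V
V_th = V_1 - V_2 = 7.695 - 0 = 7.695 V
Step 2 — R_th: zero the source — replace V1 by a short circuit (node 2 merges into node 0) — and find the resistance seen between A (node 1) and B (node 0).
Reduce the network between node 1 (A) and node 0 (B) by series/parallel combination:
  Rp1 = R1 ‖ R2 ‖ R3 (parallel, all between nodes 0 and 1) = 1/(1/100 + 1/330 + 1/390) = 64.13 Ω
R_th = 64.13 Ω
I_n = V_th/R_th = 7.695/64.13 = 0.12 A, and R_n = R_th = 64.13 Ω

Final answer: I_n = 0.12 A, R_n = 64.13 Ω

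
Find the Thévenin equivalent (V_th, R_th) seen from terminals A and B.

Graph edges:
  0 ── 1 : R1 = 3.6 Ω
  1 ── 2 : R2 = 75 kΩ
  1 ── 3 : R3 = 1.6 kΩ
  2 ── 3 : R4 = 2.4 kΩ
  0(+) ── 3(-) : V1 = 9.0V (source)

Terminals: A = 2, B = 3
Step 1 — V_th is the open-circuit voltage V_A - V_B (nothing connected across the terminals).
Nodal analysis, taking node 3 as the 0 V reference.
Source V1 fixes V_0 = 9 V.
KCL at each unknown node (sum of currents leaving = 0; resistances in Ω):
  Node 1: (V_1 - 9)/3.6 + (V_1 - V_2)/75000 + (V_1 - 0)/1600 = 0
  Node 2: (V_2 - V_1)/75000 + (V_2 - 0)/2400 = 0
Collecting terms (coefficients in siemens):
  0.2784·V_1 - 0.00001333·V_2 = 2.5
  0.00043·V_2 - 0.00001333·V_1 = 0
Determinant D = (0.2784)(0.00043) - (-0.00001333)(-0.00001333) = 0.0001197
V_1 = [(2.5)(0.00043) - (-0.00001333)(0)]/D = 8.979 V
V_2 = [(0.2784)(0) - (2.5)(-0.00001333)]/D = 0.2784 V
V_th = V_2 - V_3 = 0.2784 - 0 = 0.2784 V
Step 2 — R_th: zero the source — replace V1 by a short circuit (node 3 merges into node 0) — and find the resistance seen between A (node 2) and B (node 0).
Reduce the network between node 2 (A) and node 0 (B) by series/parallel combination:
  Rp1 = R1 ‖ R3 (parallel, both between nodes 0 and 1) = 1/(1/3.6 + 1/1600) = 3.592 Ω
  Rs1 = R2 + Rp1 (series, joined only at node 1) = 75000 + 3.592 = 75000 Ω
  Rp2 = R4 ‖ Rs1 (parallel, both between nodes 0 and 2) = 1/(1/2400 + 1/75000) = 2326 Ω
R_th = 2.326 kΩ

Final answer: V_th = 0.2784 V, R_th = 2.326 kΩ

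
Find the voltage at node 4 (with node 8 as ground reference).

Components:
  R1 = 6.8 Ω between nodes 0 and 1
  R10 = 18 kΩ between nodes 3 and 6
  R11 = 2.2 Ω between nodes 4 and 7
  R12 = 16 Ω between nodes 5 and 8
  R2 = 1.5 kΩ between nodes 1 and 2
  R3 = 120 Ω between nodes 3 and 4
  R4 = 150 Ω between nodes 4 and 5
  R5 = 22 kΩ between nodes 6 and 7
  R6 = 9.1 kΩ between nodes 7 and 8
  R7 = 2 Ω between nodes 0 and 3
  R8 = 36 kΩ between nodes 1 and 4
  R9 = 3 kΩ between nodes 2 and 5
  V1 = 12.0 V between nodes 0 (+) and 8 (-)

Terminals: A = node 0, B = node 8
Nodal analysis, taking node 8 as the 0 V reference.
Source V1 fixes V_0 = 12 V.
KCL at each unknown node (sum of currents leaving = 0; resistances in Ω):
  Node 1: (V_1 - 12)/6.8 + (V_1 - V_2)/1500 + (V_1 - V_4)/36000 = 0
  Node 2: (V_2 - V_1)/1500 + (V_2 - V_5)/3000 = 0
  Node 3: (V_3 - V_4)/120 + (V_3 - 12)/2 + (V_3 - V_6)/18000 = 0
  Node 4: (V_4 - V_3)/120 + (V_4 - V_5)/150 + (V_4 - V_1)/36000 + (V_4 - V_7)/2.2 = 0
  Node 5: (V_5 - V_4)/150 + (V_5 - V_2)/3000 + (V_5 - 0)/16 = 0
  Node 6: (V_6 - V_7)/22000 + (V_6 - V_3)/18000 = 0
  Node 7: (V_7 - V_6)/22000 + (V_7 - 0)/9100 + (V_7 - V_4)/2.2 = 0
Collecting terms (coefficients in siemens):
  0.1478·V_1 - 0.0006667·V_2 - 0.00002778·V_4 = 1.765
  0.001·V_2 - 0.0006667·V_1 - 0.0003333·V_5 = 0
  0.5084·V_3 - 0.008333·V_4 - 0.00005556·V_6 = 6
  0.4696·V_4 - 0.00002778·V_1 - 0.008333·V_3 - 0.006667·V_5 - 0.4545·V_7 = 0
  0.0695·V_5 - 0.0003333·V_2 - 0.006667·V_4 = 0
  0.000101·V_6 - 0.00005556·V_3 - 0.00004545·V_7 = 0
  0.4547·V_7 - 0.4545·V_4 - 0.00004545·V_6 = 0
Solving these 7 simultaneous equations (Gaussian elimination) gives:
  V_1 = 11.98 V, V_2 = 8.222 V, V_3 = 11.92 V, V_4 = 6.899 V
  V_5 = 0.7012 V, V_6 = 9.658 V, V_7 = 6.898 V
The requested potential is V_4 = 6.899 V.

Final answer: V_4 = 6.899 V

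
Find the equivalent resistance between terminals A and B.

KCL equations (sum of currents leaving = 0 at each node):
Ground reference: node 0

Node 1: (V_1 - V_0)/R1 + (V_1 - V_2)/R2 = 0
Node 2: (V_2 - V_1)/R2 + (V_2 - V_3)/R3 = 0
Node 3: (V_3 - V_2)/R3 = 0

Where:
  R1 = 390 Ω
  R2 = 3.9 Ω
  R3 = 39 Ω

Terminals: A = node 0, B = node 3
Reduce the network between node 0 (A) and node 3 (B) by series/parallel combination:
  Rs1 = R1 + R2 (series, joined only at node 1) = 390 + 3.9 = 393.9 Ω
  Rs2 = R3 + Rs1 (series, joined only at node 2) = 39 + 393.9 = 432.9 Ω
R_eq = 432.9 Ω

Final answer: 432.9 Ω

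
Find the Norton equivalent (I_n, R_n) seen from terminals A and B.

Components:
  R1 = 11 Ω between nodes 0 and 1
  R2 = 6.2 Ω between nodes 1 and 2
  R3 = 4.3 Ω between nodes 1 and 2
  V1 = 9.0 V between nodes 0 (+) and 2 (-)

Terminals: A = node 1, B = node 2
Find the Thévenin equivalent first; then I_n = V_th/R_th and R_n = R_th.
Step 1 — V_th is the open-circuit voltage V_A - V_B (nothing connected across the terminals).
Nodal analysis, taking node 2 as the 0 V reference.
Source V1 fixes V_0 = 9 V.
KCL at each unknown node (sum of currents leaving = 0; resistances in Ω):
  Node 1: (V_1 - 9)/11 + (V_1 - 0)/6.2 + (V_1 - 0)/4.3 = 0
Collecting terms: 0.4848 × V_1 = 0.8182  =>  V_1 = 1.688 V
V_th = V_1 - V_2 = 1.688 - 0 = 1.688 V
Step 2 — R_th: zero the source — replace V1 by a short circuit (node 2 merges into node 0) — and find the resistance seen between A (node 1) and B (node 0).
Reduce the network between node 1 (A) and node 0 (B) by series/parallel combination:
  Rp1 = R1 ‖ R2 ‖ R3 (parallel, all between nodes 0 and 1) = 1/(1/11 + 1/6.2 + 1/4.3) = 2.063 Ω
R_th = 2.063 Ω
I_n = V_th/R_th = 1.688/2.063 = 0.8182 A, and R_n = R_th = 2.063 Ω

Final answer: I_n = 0.8182 A, R_n = 2.063 Ω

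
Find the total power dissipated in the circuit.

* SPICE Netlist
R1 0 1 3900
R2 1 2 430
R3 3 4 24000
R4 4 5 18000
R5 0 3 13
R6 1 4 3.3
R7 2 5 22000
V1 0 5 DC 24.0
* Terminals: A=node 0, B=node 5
Nodal analysis, taking node 5 as the 0 V reference.
Source V1 fixes V_0 = 24 V.
KCL at each unknown node (sum of currents leaving = 0; resistances in Ω):
  Node 1: (V_1 - 24)/3900 + (V_1 - V_2)/430 + (V_1 - V_4)/3.3 = 0
  Node 2: (V_2 - V_1)/430 + (V_2 - 0)/22000 = 0
  Node 3: (V_3 - V_4)/24000 + (V_3 - 24)/13 = 0
  Node 4: (V_4 - V_3)/24000 + (V_4 - 0)/18000 + (V_4 - V_1)/3.3 = 0
Collecting terms (coefficients in siemens):
  0.3056·V_1 - 0.002326·V_2 - 0.303·V_4 = 0.006154
  0.002371·V_2 - 0.002326·V_1 = 0
  0.07696·V_3 - 0.00004167·V_4 = 1.846
  0.3031·V_4 - 0.303·V_1 - 0.00004167·V_3 = 0
Solving these 4 simultaneous equations (Gaussian elimination) gives:
  V_1 = 17.97 V, V_2 = 17.62 V, V_3 = 24 V, V_4 = 17.96 V
Power in each resistor, P = (ΔV)²/R:
  P_R1 = (24 - 17.97)²/3900 = 0.009339 W
  P_R2 = (17.97 - 17.62)²/430 = 0.0002758 W
  P_R3 = (24 - 17.96)²/24000 = 0.001517 W
  P_R4 = (17.96 - 0)²/18000 = 0.01793 W
  P_R5 = (24 - 24)²/13 = 0.0000008218 W
  P_R6 = (17.97 - 17.96)²/3.3 = 0.000001839 W
  P_R7 = (17.62 - 0)²/22000 = 0.01411 W
P_total = P_R1 + P_R2 + P_R3 + P_R4 + P_R5 + P_R6 + P_R7 = 0.04317 W

Final answer: 0.04317 W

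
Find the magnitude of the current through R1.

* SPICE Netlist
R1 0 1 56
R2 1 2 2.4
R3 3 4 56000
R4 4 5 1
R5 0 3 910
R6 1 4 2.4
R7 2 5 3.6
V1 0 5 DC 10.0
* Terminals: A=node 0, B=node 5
Nodal analysis, taking node 5 as the 0 V reference.
Source V1 fixes V_0 = 10 V.
KCL at each unknown node (sum of currents leaving = 0; resistances in Ω):
  Node 1: (V_1 - 10)/56 + (V_1 - V_2)/2.4 + (V_1 - V_4)/2.4 = 0
  Node 2: (V_2 - V_1)/2.4 + (V_2 - 0)/3.6 = 0
  Node 3: (V_3 - V_4)/56000 + (V_3 - 10)/910 = 0
  Node 4: (V_4 - V_3)/56000 + (V_4 - 0)/1 + (V_4 - V_1)/2.4 = 0
Collecting terms (coefficients in siemens):
  0.8512·V_1 - 0.4167·V_2 - 0.4167·V_4 = 0.1786
  0.6944·V_2 - 0.4167·V_1 = 0
  0.001117·V_3 - 0.00001786·V_4 = 0.01099
  1.417·V_4 - 0.4167·V_1 - 0.00001786·V_3 = 0
Solving these 4 simultaneous equations (Gaussian elimination) gives:
  V_1 = 0.3732 V, V_2 = 0.2239 V, V_3 = 9.842 V, V_4 = 0.1099 V
I_R1 = (V_0 - V_1)/R1 = (10 - 0.3732)/56 = 0.1719 A
|I_R1| = 0.1719 A

Final answer: |I_R1| = 0.1719 A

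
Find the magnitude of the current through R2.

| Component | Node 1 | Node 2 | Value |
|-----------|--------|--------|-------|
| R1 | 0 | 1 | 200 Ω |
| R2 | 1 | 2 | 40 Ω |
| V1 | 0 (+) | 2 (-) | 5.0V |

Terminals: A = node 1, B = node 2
Nodal analysis, taking node 2 as the 0 V reference.
Source V1 fixes V_0 = 5 V.
KCL at each unknown node (sum of currents leaving = 0; resistances in Ω):
  Node 1: (V_1 - 5)/200 + (V_1 - 0)/40 = 0
Collecting terms: 0.03 × V_1 = 0.025  =>  V_1 = 0.8333 V
I_R2 = (V_1 - V_2)/R2 = (0.8333 - 0)/40 = 0.02083 A
|I_R2| = 0.02083 A

Final answer: |I_R2| = 0.02083 A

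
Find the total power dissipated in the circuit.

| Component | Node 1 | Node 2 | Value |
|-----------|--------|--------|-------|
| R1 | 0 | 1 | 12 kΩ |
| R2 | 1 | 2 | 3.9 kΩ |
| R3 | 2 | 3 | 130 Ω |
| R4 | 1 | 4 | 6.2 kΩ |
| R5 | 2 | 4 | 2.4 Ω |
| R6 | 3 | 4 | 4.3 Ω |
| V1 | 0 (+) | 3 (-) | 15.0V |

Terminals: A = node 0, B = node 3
Nodal analysis, taking node 3 as the 0 V reference.
Source V1 fixes V_0 = 15 V.
KCL at each unknown node (sum of currents leaving = 0; resistances in Ω):
  Node 1: (V_1 - 15)/12000 + (V_1 - V_2)/3900 + (V_1 - V_4)/6200 = 0
  Node 2: (V_2 - V_1)/3900 + (V_2 - 0)/130 + (V_2 - V_4)/2.4 = 0
  Node 4: (V_4 - V_1)/6200 + (V_4 - V_2)/2.4 + (V_4 - 0)/4.3 = 0
Collecting terms (coefficients in siemens):
  0.000501·V_1 - 0.0002564·V_2 - 0.0001613·V_4 = 0.00125
  0.4246·V_2 - 0.0002564·V_1 - 0.4167·V_4 = 0
  0.6494·V_4 - 0.0001613·V_1 - 0.4167·V_2 = 0
Solving these 3 simultaneous equations (Gaussian elimination) gives:
  V_1 = 2.499 V, V_2 = 0.005719 V, V_4 = 0.00429 V
Power in each resistor, P = (ΔV)²/R:
  P_R1 = (15 - 2.499)²/12000 = 0.01302 W
  P_R2 = (2.499 - 0.005719)²/3900 = 0.001594 W
  P_R3 = (0.005719 - 0)²/130 = 0.0000002516 W
  P_R4 = (2.499 - 0.00429)²/6200 = 0.001004 W
  P_R5 = (0.005719 - 0.00429)²/2.4 = 0.0000008507 W
  P_R6 = (0 - 0.00429)²/4.3 = 0.000004281 W
P_total = P_R1 + P_R2 + P_R3 + P_R4 + P_R5 + P_R6 = 0.01563 W

Final answer: 0.01563 W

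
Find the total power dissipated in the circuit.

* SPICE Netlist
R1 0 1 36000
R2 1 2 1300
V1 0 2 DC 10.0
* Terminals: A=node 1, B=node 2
Nodal analysis, taking node 2 as the 0 V reference.
Source V1 fixes V_0 = 10 V.
KCL at each unknown node (sum of currents leaving = 0; resistances in Ω):
  Node 1: (V_1 - 10)/36000 + (V_1 - 0)/1300 = 0
Collecting terms: 0.000797 × V_1 = 0.0002778  =>  V_1 = 0.3485 V
Power in each resistor, P = (ΔV)²/R:
  P_R1 = (10 - 0.3485)²/36000 = 0.002588 W
  P_R2 = (0.3485 - 0)²/1300 = 0.00009344 W
P_total = P_R1 + P_R2 = 0.002681 W

Final answer: 0.002681 W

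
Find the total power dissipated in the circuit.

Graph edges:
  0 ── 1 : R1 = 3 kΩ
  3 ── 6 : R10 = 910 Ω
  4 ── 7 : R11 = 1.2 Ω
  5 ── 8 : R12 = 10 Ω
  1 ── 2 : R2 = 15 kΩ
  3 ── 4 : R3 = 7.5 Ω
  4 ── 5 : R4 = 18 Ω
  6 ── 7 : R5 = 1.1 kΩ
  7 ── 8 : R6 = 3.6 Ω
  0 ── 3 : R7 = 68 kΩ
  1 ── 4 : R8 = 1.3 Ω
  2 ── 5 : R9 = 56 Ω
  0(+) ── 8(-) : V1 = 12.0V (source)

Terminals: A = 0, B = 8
Nodal analysis, taking node 8 as the 0 V reference.
Source V1 fixes V_0 = 12 V.
KCL at each unknown node (sum of currents leaving = 0; resistances in Ω):
  Node 1: (V_1 - 12)/3000 + (V_1 - V_2)/15000 + (V_1 - V_4)/1.3 = 0
  Node 2: (V_2 - V_1)/15000 + (V_2 - V_5)/56 = 0
  Node 3: (V_3 - V_4)/7.5 + (V_3 - 12)/68000 + (V_3 - V_6)/910 = 0
  Node 4: (V_4 - V_3)/7.5 + (V_4 - V_5)/18 + (V_4 - V_1)/1.3 + (V_4 - V_7)/1.2 = 0
  Node 5: (V_5 - V_4)/18 + (V_5 - V_2)/56 + (V_5 - 0)/10 = 0
  Node 6: (V_6 - V_7)/1100 + (V_6 - V_3)/910 = 0
  Node 7: (V_7 - V_6)/1100 + (V_7 - 0)/3.6 + (V_7 - V_4)/1.2 = 0
Collecting terms (coefficients in siemens):
  0.7696·V_1 - 0.00006667·V_2 - 0.7692·V_4 = 0.004
  0.01792·V_2 - 0.00006667·V_1 - 0.01786·V_5 = 0
  0.1344·V_3 - 0.1333·V_4 - 0.001099·V_6 = 0.0001765
  1.791·V_4 - 0.7692·V_1 - 0.1333·V_3 - 0.05556·V_5 - 0.8333·V_7 = 0
  0.1734·V_5 - 0.01786·V_2 - 0.05556·V_4 = 0
  0.002008·V_6 - 0.001099·V_3 - 0.0009091·V_7 = 0
  1.112·V_7 - 0.8333·V_4 - 0.0009091·V_6 = 0
Solving these 7 simultaneous equations (Gaussian elimination) gives:
  V_1 = 0.02227 V, V_2 = 0.006166 V, V_3 = 0.01838 V, V_4 = 0.01708 V
  V_5 = 0.006106 V, V_6 = 0.01586 V, V_7 = 0.01281 V
Power in each resistor, P = (ΔV)²/R:
  P_R1 = (12 - 0.02227)²/3000 = 0.04782 W
  P_R2 = (0.02227 - 0.006166)²/15000 = 0.00000001728 W
  P_R3 = (0.01838 - 0.01708)²/7.5 = 0.0000002256 W
  P_R4 = (0.01708 - 0.006106)²/18 = 0.000006686 W
  P_R5 = (0.01586 - 0.01281)²/1100 = 0.000000008439 W
  P_R6 = (0.01281 - 0)²/3.6 = 0.00004558 W
  P_R7 = (12 - 0.01838)²/68000 = 0.002111 W
  P_R8 = (0.02227 - 0.01708)²/1.3 = 0.00002071 W
  P_R9 = (0.006166 - 0.006106)²/56 = 0.00000000006451 W
  P_R10 = (0.01838 - 0.01586)²/910 = 0.000000006981 W
  P_R11 = (0.01708 - 0.01281)²/1.2 = 0.00001517 W
  P_R12 = (0.006106 - 0)²/10 = 0.000003728 W
P_total = P_R1 + P_R2 + P_R3 + P_R4 + P_R5 + P_R6 + P_R7 + P_R8 + P_R9 + P_R10 + P_R11 + P_R12 = 0.05003 W

Final answer: 0.05003 W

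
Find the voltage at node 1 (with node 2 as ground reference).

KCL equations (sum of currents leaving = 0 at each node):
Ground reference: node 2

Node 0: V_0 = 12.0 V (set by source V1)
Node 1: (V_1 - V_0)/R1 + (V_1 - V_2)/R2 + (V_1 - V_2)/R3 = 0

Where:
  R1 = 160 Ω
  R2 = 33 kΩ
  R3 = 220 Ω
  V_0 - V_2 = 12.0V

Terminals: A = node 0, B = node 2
Nodal analysis, taking node 2 as the 0 V reference.
Source V1 fixes V_0 = 12 V.
KCL at each unknown node (sum of currents leaving = 0; resistances in Ω):
  Node 1: (V_1 - 12)/160 + (V_1 - 0)/33000 + (V_1 - 0)/220 = 0
Collecting terms: 0.01083 × V_1 = 0.075  =>  V_1 = 6.928 V
The requested potential is V_1 = 6.928 V.

Final answer: V_1 = 6.928 V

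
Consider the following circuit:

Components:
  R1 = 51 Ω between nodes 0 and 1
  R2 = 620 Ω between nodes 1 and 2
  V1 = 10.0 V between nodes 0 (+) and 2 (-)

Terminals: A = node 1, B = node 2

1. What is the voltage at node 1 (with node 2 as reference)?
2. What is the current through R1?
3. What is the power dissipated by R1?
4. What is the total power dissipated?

Nodal analysis, taking node 2 as the 0 V reference.
Source V1 fixes V_0 = 10 V.
KCL at each unknown node (sum of currents leaving = 0; resistances in Ω):
  Node 1: (V_1 - 10)/51 + (V_1 - 0)/620 = 0
Collecting terms: 0.02122 × V_1 = 0.1961  =>  V_1 = 9.24 V
Part 1:
  Read off the nodal solution: V_1 = 9.24 V
Part 2:
  I_R1 = (V_0 - V_1)/R1 = (10 - 9.24)/51 = 0.0149 A
  Magnitude: I_R1 = 0.0149 A
Part 3:
  I_R1 = (V_0 - V_1)/R1 = (10 - 9.24)/51 = 0.0149 A
  P_R1 = I_R1² × R1 = (0.0149)² × 51 = 0.01133 W
Part 4:
  Power in each resistor, P = (ΔV)²/R:
    P_R1 = (10 - 9.24)²/51 = 0.01133 W
    P_R2 = (9.24 - 0)²/620 = 0.1377 W
  P_total = P_R1 + P_R2 = 0.149 W

Final answers:
1. V_1 = 9.24 V
2. I_R1 = 0.0149 A
3. P_R1 = 0.01133 W
4. P_total = 0.149 W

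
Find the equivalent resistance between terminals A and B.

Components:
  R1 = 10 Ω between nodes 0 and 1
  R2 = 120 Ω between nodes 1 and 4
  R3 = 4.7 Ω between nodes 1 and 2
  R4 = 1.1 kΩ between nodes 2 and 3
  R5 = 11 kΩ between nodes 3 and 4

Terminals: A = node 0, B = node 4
Reduce the network between node 0 (A) and node 4 (B) by series/parallel combination:
  Rs1 = R3 + R4 (series, joined only at node 2) = 4.7 + 1100 = 1105 Ω
  Rs2 = R5 + Rs1 (series, joined only at node 3) = 11000 + 1105 = 12100 Ω
  Rp1 = R2 ‖ Rs2 (parallel, both between nodes 1 and 4) = 1/(1/120 + 1/12100) = 118.8 Ω
  Rs3 = R1 + Rp1 (series, joined only at node 1) = 10 + 118.8 = 128.8 Ω
R_eq = 128.8 Ω

Final answer: 128.8 Ω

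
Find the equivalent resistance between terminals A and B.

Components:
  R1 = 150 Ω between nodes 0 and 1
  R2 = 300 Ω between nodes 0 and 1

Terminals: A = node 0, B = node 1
Reduce the network between node 0 (A) and node 1 (B) by series/parallel combination:
  Rp1 = R1 ‖ R2 (parallel, both between nodes 0 and 1) = 1/(1/150 + 1/300) = 100 Ω
R_eq = 100 Ω

Final answer: 100 Ω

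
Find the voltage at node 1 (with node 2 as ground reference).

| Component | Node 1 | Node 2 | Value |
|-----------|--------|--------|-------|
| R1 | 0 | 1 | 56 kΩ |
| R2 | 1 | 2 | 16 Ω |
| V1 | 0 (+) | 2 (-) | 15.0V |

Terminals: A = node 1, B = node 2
Nodal analysis, taking node 2 as the 0 V reference.
Source V1 fixes V_0 = 15 V.
KCL at each unknown node (sum of currents leaving = 0; resistances in Ω):
  Node 1: (V_1 - 15)/56000 + (V_1 - 0)/16 = 0
Collecting terms: 0.06252 × V_1 = 0.0002679  =>  V_1 = 0.004284 V
The requested potential is V_1 = 0.004284 V.

Final answer: V_1 = 0.004284 V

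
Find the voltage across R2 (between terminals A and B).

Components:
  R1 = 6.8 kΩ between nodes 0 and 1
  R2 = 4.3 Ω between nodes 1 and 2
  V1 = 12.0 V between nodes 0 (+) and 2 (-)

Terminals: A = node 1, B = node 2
R1 and R2 are in series across V1 (node 0 → node 1 → node 2), and the output A–B is taken across R2, so this is a voltage divider.
Series current: I = V1/(R1 + R2) = 12/(6800 + 4.3) = 12/6804 = 0.001764 A
V_R2 = I × R2 = V1 × R2/(R1 + R2) = 12 × 4.3/6804 = 0.007583 V

Final answer: 0.007583 V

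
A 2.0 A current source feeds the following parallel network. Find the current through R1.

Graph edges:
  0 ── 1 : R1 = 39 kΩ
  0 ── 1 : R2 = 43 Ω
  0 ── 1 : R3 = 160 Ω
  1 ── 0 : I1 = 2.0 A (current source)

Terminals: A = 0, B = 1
All resistors sit directly between nodes 0 and 1, so they are in parallel and share one voltage V; the full source current 2 A splits among them.
1/R_par = 1/39000 + 1/43 + 1/160 = 0.02953 S  =>  R_par = 33.86 Ω
V = I × R_par = 2 × 33.86 = 67.72 V
I_R1 = V/R1 = 67.72/39000 = 0.001737 A

Final answer: 0.001737 A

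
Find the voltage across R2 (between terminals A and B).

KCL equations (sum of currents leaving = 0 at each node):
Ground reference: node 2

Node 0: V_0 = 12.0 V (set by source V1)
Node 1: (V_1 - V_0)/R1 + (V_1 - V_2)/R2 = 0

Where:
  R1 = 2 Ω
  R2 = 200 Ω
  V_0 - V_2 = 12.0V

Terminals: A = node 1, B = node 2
R1 and R2 are in series across V1 (node 0 → node 1 → node 2), and the output A–B is taken across R2, so this is a voltage divider.
Series current: I = V1/(R1 + R2) = 12/(2 + 200) = 12/202 = 0.05941 A
V_R2 = I × R2 = V1 × R2/(R1 + R2) = 12 × 200/202 = 11.88 V

Final answer: 11.88 V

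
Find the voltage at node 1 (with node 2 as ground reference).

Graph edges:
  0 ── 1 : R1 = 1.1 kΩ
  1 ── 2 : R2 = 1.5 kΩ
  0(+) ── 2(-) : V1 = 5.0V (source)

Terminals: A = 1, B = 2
Nodal analysis, taking node 2 as the 0 V reference.
Source V1 fixes V_0 = 5 V.
KCL at each unknown node (sum of currents leaving = 0; resistances in Ω):
  Node 1: (V_1 - 5)/1100 + (V_1 - 0)/1500 = 0
Collecting terms: 0.001576 × V_1 = 0.004545  =>  V_1 = 2.885 V
The requested potential is V_1 = 2.885 V.

Final answer: V_1 = 2.885 V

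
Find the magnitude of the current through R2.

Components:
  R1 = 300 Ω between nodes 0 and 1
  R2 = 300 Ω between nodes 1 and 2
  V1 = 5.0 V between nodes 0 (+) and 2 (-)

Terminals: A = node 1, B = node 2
Nodal analysis, taking node 2 as the 0 V reference.
Source V1 fixes V_0 = 5 V.
KCL at each unknown node (sum of currents leaving = 0; resistances in Ω):
  Node 1: (V_1 - 5)/300 + (V_1 - 0)/300 = 0
Collecting terms: 0.006667 × V_1 = 0.01667  =>  V_1 = 2.5 V
I_R2 = (V_1 - V_2)/R2 = (2.5 - 0)/300 = 0.008333 A
|I_R2| = 0.008333 A

Final answer: |I_R2| = 0.008333 A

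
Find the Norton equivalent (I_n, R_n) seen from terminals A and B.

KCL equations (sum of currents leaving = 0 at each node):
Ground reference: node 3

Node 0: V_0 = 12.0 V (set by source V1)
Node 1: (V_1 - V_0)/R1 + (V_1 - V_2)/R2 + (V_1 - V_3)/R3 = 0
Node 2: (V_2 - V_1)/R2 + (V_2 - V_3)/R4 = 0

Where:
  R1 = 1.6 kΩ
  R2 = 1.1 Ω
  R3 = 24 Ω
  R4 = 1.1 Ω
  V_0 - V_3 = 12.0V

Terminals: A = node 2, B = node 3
Find the Thévenin equivalent first; then I_n = V_th/R_th and R_n = R_th.
Step 1 — V_th is the open-circuit voltage V_A - V_B (nothing connected across the terminals).
Nodal analysis, taking node 3 as the 0 V reference.
Source V1 fixes V_0 = 12 V.
KCL at each unknown node (sum of currents leaving = 0; resistances in Ω):
  Node 1: (V_1 - 12)/1600 + (V_1 - V_2)/1.1 + (V_1 - 0)/24 = 0
  Node 2: (V_2 - V_1)/1.1 + (V_2 - 0)/1.1 = 0
Collecting terms (coefficients in siemens):
  0.9514·V_1 - 0.9091·V_2 = 0.0075
  1.818·V_2 - 0.9091·V_1 = 0
Determinant D = (0.9514)(1.818) - (-0.9091)(-0.9091) = 0.9033
V_1 = [(0.0075)(1.818) - (-0.9091)(0)]/D = 0.0151 V
V_2 = [(0.9514)(0) - (0.0075)(-0.9091)]/D = 0.007548 V
V_th = V_2 - V_3 = 0.007548 - 0 = 0.007548 V
Step 2 — R_th: zero the source — replace V1 by a short circuit (node 3 merges into node 0) — and find the resistance seen between A (node 2) and B (node 0).
Reduce the network between node 2 (A) and node 0 (B) by series/parallel combination:
  Rp1 = R1 ‖ R3 (parallel, both between nodes 0 and 1) = 1/(1/1600 + 1/24) = 23.65 Ω
  Rs1 = R2 + Rp1 (series, joined only at node 1) = 1.1 + 23.65 = 24.75 Ω
  Rp2 = R4 ‖ Rs1 (parallel, both between nodes 0 and 2) = 1/(1/1.1 + 1/24.75) = 1.053 Ω
R_th = 1.053 Ω
I_n = V_th/R_th = 0.007548/1.053 = 0.007167 A, and R_n = R_th = 1.053 Ω

Final answer: I_n = 0.007167 A, R_n = 1.053 Ω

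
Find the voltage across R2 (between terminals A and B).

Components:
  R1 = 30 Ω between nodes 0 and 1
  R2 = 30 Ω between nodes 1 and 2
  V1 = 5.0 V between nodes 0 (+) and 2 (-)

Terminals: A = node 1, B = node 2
R1 and R2 are in series across V1 (node 0 → node 1 → node 2), and the output A–B is taken across R2, so this is a voltage divider.
Series current: I = V1/(R1 + R2) = 5/(30 + 30) = 5/60 = 0.08333 A
V_R2 = I × R2 = V1 × R2/(R1 + R2) = 5 × 30/60 = 2.5 V

Final answer: 2.5 V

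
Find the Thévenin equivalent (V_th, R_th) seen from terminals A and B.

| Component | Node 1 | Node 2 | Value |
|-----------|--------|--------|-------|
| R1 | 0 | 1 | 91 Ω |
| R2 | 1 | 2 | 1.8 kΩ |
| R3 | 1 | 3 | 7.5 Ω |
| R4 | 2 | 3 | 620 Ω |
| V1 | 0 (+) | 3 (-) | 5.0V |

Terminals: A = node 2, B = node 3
Step 1 — V_th is the open-circuit voltage V_A - V_B (nothing connected across the terminals).
Nodal analysis, taking node 3 as the 0 V reference.
Source V1 fixes V_0 = 5 V.
KCL at each unknown node (sum of currents leaving = 0; resistances in Ω):
  Node 1: (V_1 - 5)/91 + (V_1 - V_2)/1800 + (V_1 - 0)/7.5 = 0
  Node 2: (V_2 - V_1)/1800 + (V_2 - 0)/620 = 0
Collecting terms (coefficients in siemens):
  0.1449·V_1 - 0.0005556·V_2 = 0.05495
  0.002168·V_2 - 0.0005556·V_1 = 0
Determinant D = (0.1449)(0.002168) - (-0.0005556)(-0.0005556) = 0.0003139
V_1 = [(0.05495)(0.002168) - (-0.0005556)(0)]/D = 0.3796 V
V_2 = [(0.1449)(0) - (0.05495)(-0.0005556)]/D = 0.09726 V
V_th = V_2 - V_3 = 0.09726 - 0 = 0.09726 V
Step 2 — R_th: zero the source — replace V1 by a short circuit (node 3 merges into node 0) — and find the resistance seen between A (node 2) and B (node 0).
Reduce the network between node 2 (A) and node 0 (B) by series/parallel combination:
  Rp1 = R1 ‖ R3 (parallel, both between nodes 0 and 1) = 1/(1/91 + 1/7.5) = 6.929 Ω
  Rs1 = R2 + Rp1 (series, joined only at node 1) = 1800 + 6.929 = 1807 Ω
  Rp2 = R4 ‖ Rs1 (parallel, both between nodes 0 and 2) = 1/(1/620 + 1/1807) = 461.6 Ω
R_th = 461.6 Ω

Final answer: V_th = 0.09726 V, R_th = 461.6 Ω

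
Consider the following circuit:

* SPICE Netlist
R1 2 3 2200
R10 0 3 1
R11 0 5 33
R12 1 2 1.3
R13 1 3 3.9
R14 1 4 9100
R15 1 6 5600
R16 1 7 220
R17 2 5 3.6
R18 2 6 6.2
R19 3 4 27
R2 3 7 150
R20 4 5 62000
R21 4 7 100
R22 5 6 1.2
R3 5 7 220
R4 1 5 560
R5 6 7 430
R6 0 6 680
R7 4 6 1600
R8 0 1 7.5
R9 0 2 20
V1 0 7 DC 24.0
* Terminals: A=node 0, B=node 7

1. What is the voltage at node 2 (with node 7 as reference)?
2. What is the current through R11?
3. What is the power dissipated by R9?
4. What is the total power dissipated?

Nodal analysis, taking node 7 as the 0 V reference.
Source V1 fixes V_0 = 24 V.
KCL at each unknown node (sum of currents leaving = 0; resistances in Ω):
  Node 1: (V_1 - V_5)/560 + (V_1 - 24)/7.5 + (V_1 - V_2)/1.3 + (V_1 - V_3)/3.9 + (V_1 - V_4)/9100 + (V_1 - V_6)/5600 + (V_1 - 0)/220 = 0
  Node 2: (V_2 - V_3)/2200 + (V_2 - 24)/20 + (V_2 - V_1)/1.3 + (V_2 - V_5)/3.6 + (V_2 - V_6)/6.2 = 0
  Node 3: (V_3 - V_2)/2200 + (V_3 - 0)/150 + (V_3 - 24)/1 + (V_3 - V_1)/3.9 + (V_3 - V_4)/27 = 0
  Node 4: (V_4 - V_6)/1600 + (V_4 - V_1)/9100 + (V_4 - V_3)/27 + (V_4 - V_5)/62000 + (V_4 - 0)/100 = 0
  Node 5: (V_5 - 0)/220 + (V_5 - V_1)/560 + (V_5 - 24)/33 + (V_5 - V_2)/3.6 + (V_5 - V_4)/62000 + (V_5 - V_6)/1.2 = 0
  Node 6: (V_6 - 0)/430 + (V_6 - 24)/680 + (V_6 - V_4)/1600 + (V_6 - V_1)/5600 + (V_6 - V_2)/6.2 + (V_6 - V_5)/1.2 = 0
Collecting terms (coefficients in siemens):
  1.166·V_1 - 0.7692·V_2 - 0.2564·V_3 - 0.0001099·V_4 - 0.001786·V_5 - 0.0001786·V_6 = 3.2
  1.259·V_2 - 0.7692·V_1 - 0.0004545·V_3 - 0.2778·V_5 - 0.1613·V_6 = 1.2
  1.301·V_3 - 0.2564·V_1 - 0.0004545·V_2 - 0.03704·V_4 = 24
  0.04779·V_4 - 0.0001099·V_1 - 0.03704·V_3 - 0.00001613·V_5 - 0.000625·V_6 = 0
  1.148·V_5 - 0.001786·V_1 - 0.2778·V_2 - 0.00001613·V_4 - 0.8333·V_6 = 0.7273
  0.9992·V_6 - 0.0001786·V_1 - 0.1613·V_2 - 0.000625·V_4 - 0.8333·V_5 = 0.03529
Solving these 6 simultaneous equations (Gaussian elimination) gives:
  V_1 = 23.24 V, V_2 = 23.14 V, V_3 = 23.57 V, V_4 = 18.63 V
  V_5 = 22.86 V, V_6 = 22.85 V
Part 1:
  Read off the nodal solution: V_2 = 23.14 V
Part 2:
  I_R11 = (V_0 - V_5)/R11 = (24 - 22.86)/33 = 0.03449 A
  Magnitude: I_R11 = 0.03449 A
Part 3:
  I_R9 = (V_0 - V_2)/R9 = (24 - 23.14)/20 = 0.0431 A
  P_R9 = I_R9² × R9 = (0.0431)² × 20 = 0.03714 W
Part 4:
  Power in each resistor, P = (ΔV)²/R:
    P_R1 = (23.14 - 23.57)²/2200 = 0.00008646 W
    P_R2 = (23.57 - 0)²/150 = 3.705 W
    P_R3 = (22.86 - 0)²/220 = 2.376 W
    P_R4 = (23.24 - 22.86)²/560 = 0.0002574 W
    P_R5 = (22.85 - 0)²/430 = 1.214 W
    P_R6 = (24 - 22.85)²/680 = 0.001937 W
    P_R7 = (18.63 - 22.85)²/1600 = 0.01114 W
    P_R8 = (24 - 23.24)²/7.5 = 0.07671 W
    P_R9 = (24 - 23.14)²/20 = 0.03714 W
    P_R10 = (24 - 23.57)²/1 = 0.1813 W
    P_R11 = (24 - 22.86)²/33 = 0.03926 W
    P_R12 = (23.24 - 23.14)²/1.3 = 0.008227 W
    P_R13 = (23.24 - 23.57)²/3.9 = 0.02839 W
    P_R14 = (23.24 - 18.63)²/9100 = 0.002336 W
    P_R15 = (23.24 - 22.85)²/5600 = 0.00002705 W
    P_R16 = (23.24 - 0)²/220 = 2.455 W
    P_R17 = (23.14 - 22.86)²/3.6 = 0.0212 W
    P_R18 = (23.14 - 22.85)²/6.2 = 0.01317 W
    P_R19 = (23.57 - 18.63)²/27 = 0.9051 W
    P_R20 = (18.63 - 22.86)²/62000 = 0.0002887 W
    P_R21 = (18.63 - 0)²/100 = 3.471 W
    P_R22 = (22.86 - 22.85)²/1.2 = 0.00007545 W
  P_total = P_R1 + P_R2 + P_R3 + P_R4 + P_R5 + P_R6 + P_R7 + P_R8 + P_R9 + P_R10 + P_R11 + P_R12 + P_R13 + P_R14 + P_R15 + P_R16 + P_R17 + P_R18 + P_R19 + P_R20 + P_R21 + P_R22 = 14.55 W

Final answers:
1. V_2 = 23.14 V
2. I_R11 = 0.03449 A
3. P_R9 = 0.03714 W
4. P_total = 14.55 W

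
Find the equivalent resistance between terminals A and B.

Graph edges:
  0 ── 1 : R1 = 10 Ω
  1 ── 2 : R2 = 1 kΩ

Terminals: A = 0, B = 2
Reduce the network between node 0 (A) and node 2 (B) by series/parallel combination:
  Rs1 = R1 + R2 (series, joined only at node 1) = 10 + 1000 = 1010 Ω
R_eq = 1.01 kΩ

Final answer: 1.01 kΩ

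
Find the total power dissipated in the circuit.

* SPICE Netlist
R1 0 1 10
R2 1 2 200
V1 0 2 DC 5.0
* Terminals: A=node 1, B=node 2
Nodal analysis, taking node 2 as the 0 V reference.
Source V1 fixes V_0 = 5 V.
KCL at each unknown node (sum of currents leaving = 0; resistances in Ω):
  Node 1: (V_1 - 5)/10 + (V_1 - 0)/200 = 0
Collecting terms: 0.105 × V_1 = 0.5  =>  V_1 = 4.762 V
Power in each resistor, P = (ΔV)²/R:
  P_R1 = (5 - 4.762)²/10 = 0.005669 W
  P_R2 = (4.762 - 0)²/200 = 0.1134 W
P_total = P_R1 + P_R2 = 0.119 W

Final answer: 0.119 W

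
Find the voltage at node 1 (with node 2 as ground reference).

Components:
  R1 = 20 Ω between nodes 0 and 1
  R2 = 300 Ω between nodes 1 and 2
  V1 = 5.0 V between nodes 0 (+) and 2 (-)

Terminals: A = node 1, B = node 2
Nodal analysis, taking node 2 as the 0 V reference.
Source V1 fixes V_0 = 5 V.
KCL at each unknown node (sum of currents leaving = 0; resistances in Ω):
  Node 1: (V_1 - 5)/20 + (V_1 - 0)/300 = 0
Collecting terms: 0.05333 × V_1 = 0.25  =>  V_1 = 4.688 V
The requested potential is V_1 = 4.688 V.

Final answer: V_1 = 4.688 V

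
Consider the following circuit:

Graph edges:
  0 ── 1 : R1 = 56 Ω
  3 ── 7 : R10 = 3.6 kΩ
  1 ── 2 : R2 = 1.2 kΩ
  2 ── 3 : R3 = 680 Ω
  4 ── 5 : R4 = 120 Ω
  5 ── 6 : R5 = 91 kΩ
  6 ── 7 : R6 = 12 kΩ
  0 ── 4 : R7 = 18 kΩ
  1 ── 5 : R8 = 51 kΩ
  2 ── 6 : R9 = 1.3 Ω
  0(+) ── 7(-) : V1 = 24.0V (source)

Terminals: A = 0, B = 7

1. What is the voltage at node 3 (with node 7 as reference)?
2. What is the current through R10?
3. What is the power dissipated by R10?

Nodal analysis, taking node 7 as the 0 V reference.
Source V1 fixes V_0 = 24 V.
KCL at each unknown node (sum of currents leaving = 0; resistances in Ω):
  Node 1: (V_1 - 24)/56 + (V_1 - V_2)/1200 + (V_1 - V_5)/51000 = 0
  Node 2: (V_2 - V_1)/1200 + (V_2 - V_3)/680 + (V_2 - V_6)/1.3 = 0
  Node 3: (V_3 - V_2)/680 + (V_3 - 0)/3600 = 0
  Node 4: (V_4 - V_5)/120 + (V_4 - 24)/18000 = 0
  Node 5: (V_5 - V_4)/120 + (V_5 - V_6)/91000 + (V_5 - V_1)/51000 = 0
  Node 6: (V_6 - V_5)/91000 + (V_6 - 0)/12000 + (V_6 - V_2)/1.3 = 0
Collecting terms (coefficients in siemens):
  0.01871·V_1 - 0.0008333·V_2 - 0.00001961·V_5 = 0.4286
  0.7715·V_2 - 0.0008333·V_1 - 0.001471·V_3 - 0.7692·V_6 = 0
  0.001748·V_3 - 0.001471·V_2 = 0
  0.008389·V_4 - 0.008333·V_5 = 0.001333
  0.008364·V_5 - 0.00001961·V_1 - 0.008333·V_4 - 0.00001099·V_6 = 0
  0.7693·V_6 - 0.7692·V_2 - 0.00001099·V_5 = 0
Solving these 6 simultaneous equations (Gaussian elimination) gives:
  V_1 = 23.7 V, V_2 = 17.22 V, V_3 = 14.49 V, V_4 = 23.07 V
  V_5 = 23.06 V, V_6 = 17.22 V
Part 1:
  Read off the nodal solution: V_3 = 14.49 V
Part 2:
  I_R10 = (V_3 - V_7)/R10 = (14.49 - 0)/3600 = 0.004024 A
  Magnitude: I_R10 = 0.004024 A
Part 3:
  I_R10 = (V_3 - V_7)/R10 = (14.49 - 0)/3600 = 0.004024 A
  P_R10 = I_R10² × R10 = (0.004024)² × 3600 = 0.0583 W

Final answers:
1. V_3 = 14.49 V
2. I_R10 = 0.004024 A
3. P_R10 = 0.0583 W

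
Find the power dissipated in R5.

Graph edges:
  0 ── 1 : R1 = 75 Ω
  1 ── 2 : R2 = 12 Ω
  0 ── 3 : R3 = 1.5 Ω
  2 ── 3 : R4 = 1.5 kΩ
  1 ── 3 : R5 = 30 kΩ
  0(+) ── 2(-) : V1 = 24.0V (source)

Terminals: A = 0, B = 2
Nodal analysis, taking node 2 as the 0 V reference.
Source V1 fixes V_0 = 24 V.
KCL at each unknown node (sum of currents leaving = 0; resistances in Ω):
  Node 1: (V_1 - 24)/75 + (V_1 - 0)/12 + (V_1 - V_3)/30000 = 0
  Node 3: (V_3 - 24)/1.5 + (V_3 - 0)/1500 + (V_3 - V_1)/30000 = 0
Collecting terms (coefficients in siemens):
  0.0967·V_1 - 0.00003333·V_3 = 0.32
  0.6674·V_3 - 0.00003333·V_1 = 16
Determinant D = (0.0967)(0.6674) - (-0.00003333)(-0.00003333) = 0.06453
V_1 = [(0.32)(0.6674) - (-0.00003333)(16)]/D = 3.317 V
V_3 = [(0.0967)(16) - (0.32)(-0.00003333)]/D = 23.97 V
I_R5 = (V_1 - V_3)/R5 = (3.317 - 23.97)/30000 = -0.0006886 A
P_R5 = I_R5² × R5 = (-0.0006886)² × 30000 = 0.01422 W

Final answer: 0.01422 W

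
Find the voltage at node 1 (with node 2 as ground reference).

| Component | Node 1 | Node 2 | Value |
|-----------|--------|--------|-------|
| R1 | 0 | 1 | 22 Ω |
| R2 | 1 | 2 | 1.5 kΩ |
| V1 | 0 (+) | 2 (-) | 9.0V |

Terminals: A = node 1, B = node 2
Nodal analysis, taking node 2 as the 0 V reference.
Source V1 fixes V_0 = 9 V.
KCL at each unknown node (sum of currents leaving = 0; resistances in Ω):
  Node 1: (V_1 - 9)/22 + (V_1 - 0)/1500 = 0
Collecting terms: 0.04612 × V_1 = 0.4091  =>  V_1 = 8.87 V
The requested potential is V_1 = 8.87 V.

Final answer: V_1 = 8.87 V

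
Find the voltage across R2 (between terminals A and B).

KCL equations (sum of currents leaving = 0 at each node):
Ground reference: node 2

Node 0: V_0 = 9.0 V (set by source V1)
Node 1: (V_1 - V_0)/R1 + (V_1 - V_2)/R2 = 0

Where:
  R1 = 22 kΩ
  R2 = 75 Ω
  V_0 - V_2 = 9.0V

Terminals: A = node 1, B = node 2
R1 and R2 are in series across V1 (node 0 → node 1 → node 2), and the output A–B is taken across R2, so this is a voltage divider.
Series current: I = V1/(R1 + R2) = 9/(22000 + 75) = 9/22080 = 0.0004077 A
V_R2 = I × R2 = V1 × R2/(R1 + R2) = 9 × 75/22080 = 0.03058 V

Final answer: 0.03058 V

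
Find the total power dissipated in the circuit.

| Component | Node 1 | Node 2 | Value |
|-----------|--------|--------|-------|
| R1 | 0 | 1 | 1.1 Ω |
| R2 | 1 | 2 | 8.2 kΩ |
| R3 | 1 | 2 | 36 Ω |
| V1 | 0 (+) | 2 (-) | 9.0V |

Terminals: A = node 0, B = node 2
Nodal analysis, taking node 2 as the 0 V reference.
Source V1 fixes V_0 = 9 V.
KCL at each unknown node (sum of currents leaving = 0; resistances in Ω):
  Node 1: (V_1 - 9)/1.1 + (V_1 - 0)/8200 + (V_1 - 0)/36 = 0
Collecting terms: 0.937 × V_1 = 8.182  =>  V_1 = 8.732 V
Power in each resistor, P = (ΔV)²/R:
  P_R1 = (9 - 8.732)²/1.1 = 0.06529 W
  P_R2 = (8.732 - 0)²/8200 = 0.009299 W
  P_R3 = (8.732 - 0)²/36 = 2.118 W
P_total = P_R1 + P_R2 + P_R3 = 2.193 W

Final answer: 2.193 W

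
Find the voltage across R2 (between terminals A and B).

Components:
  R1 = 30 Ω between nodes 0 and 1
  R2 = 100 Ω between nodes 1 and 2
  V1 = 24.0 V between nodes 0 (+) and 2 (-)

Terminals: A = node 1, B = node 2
R1 and R2 are in series across V1 (node 0 → node 1 → node 2), and the output A–B is taken across R2, so this is a voltage divider.
Series current: I = V1/(R1 + R2) = 24/(30 + 100) = 24/130 = 0.1846 A
V_R2 = I × R2 = V1 × R2/(R1 + R2) = 24 × 100/130 = 18.46 V

Final answer: 18.46 V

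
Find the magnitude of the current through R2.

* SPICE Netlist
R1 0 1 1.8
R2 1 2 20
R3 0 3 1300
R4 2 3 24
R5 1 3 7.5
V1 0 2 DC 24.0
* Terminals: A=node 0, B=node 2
Nodal analysis, taking node 2 as the 0 V reference.
Source V1 fixes V_0 = 24 V.
KCL at each unknown node (sum of currents leaving = 0; resistances in Ω):
  Node 1: (V_1 - 24)/1.8 + (V_1 - 0)/20 + (V_1 - V_3)/7.5 = 0
  Node 3: (V_3 - 24)/1300 + (V_3 - 0)/24 + (V_3 - V_1)/7.5 = 0
Collecting terms (coefficients in siemens):
  0.7389·V_1 - 0.1333·V_3 = 13.33
  0.1758·V_3 - 0.1333·V_1 = 0.01846
Determinant D = (0.7389)(0.1758) - (-0.1333)(-0.1333) = 0.1121
V_1 = [(13.33)(0.1758) - (-0.1333)(0.01846)]/D = 20.93 V
V_3 = [(0.7389)(0.01846) - (13.33)(-0.1333)]/D = 15.98 V
I_R2 = (V_1 - V_2)/R2 = (20.93 - 0)/20 = 1.046 A
|I_R2| = 1.046 A

Final answer: |I_R2| = 1.046 A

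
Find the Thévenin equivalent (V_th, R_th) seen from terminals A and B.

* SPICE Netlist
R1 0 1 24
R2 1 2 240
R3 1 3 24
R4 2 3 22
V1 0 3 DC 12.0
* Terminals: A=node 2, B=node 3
Step 1 — V_th is the open-circuit voltage V_A - V_B (nothing connected across the terminals).
Nodal analysis, taking node 3 as the 0 V reference.
Source V1 fixes V_0 = 12 V.
KCL at each unknown node (sum of currents leaving = 0; resistances in Ω):
  Node 1: (V_1 - 12)/24 + (V_1 - V_2)/240 + (V_1 - 0)/24 = 0
  Node 2: (V_2 - V_1)/240 + (V_2 - 0)/22 = 0
Collecting terms (coefficients in siemens):
  0.0875·V_1 - 0.004167·V_2 = 0.5
  0.04962·V_2 - 0.004167·V_1 = 0
Determinant D = (0.0875)(0.04962) - (-0.004167)(-0.004167) = 0.004324
V_1 = [(0.5)(0.04962) - (-0.004167)(0)]/D = 5.737 V
V_2 = [(0.0875)(0) - (0.5)(-0.004167)]/D = 0.4818 V
V_th = V_2 - V_3 = 0.4818 - 0 = 0.4818 V
Step 2 — R_th: zero the source — replace V1 by a short circuit (node 3 merges into node 0) — and find the resistance seen between A (node 2) and B (node 0).
Reduce the network between node 2 (A) and node 0 (B) by series/parallel combination:
  Rp1 = R1 ‖ R3 (parallel, both between nodes 0 and 1) = 1/(1/24 + 1/24) = 12 Ω
  Rs1 = R2 + Rp1 (series, joined only at node 1) = 240 + 12 = 252 Ω
  Rp2 = R4 ‖ Rs1 (parallel, both between nodes 0 and 2) = 1/(1/22 + 1/252) = 20.23 Ω
R_th = 20.23 Ω

Final answer: V_th = 0.4818 V, R_th = 20.23 Ω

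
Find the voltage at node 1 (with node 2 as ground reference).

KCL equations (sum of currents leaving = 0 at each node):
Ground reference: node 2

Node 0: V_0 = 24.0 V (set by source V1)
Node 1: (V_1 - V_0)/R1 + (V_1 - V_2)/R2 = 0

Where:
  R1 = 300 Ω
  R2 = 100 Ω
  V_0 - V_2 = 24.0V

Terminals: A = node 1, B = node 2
Nodal analysis, taking node 2 as the 0 V reference.
Source V1 fixes V_0 = 24 V.
KCL at each unknown node (sum of currents leaving = 0; resistances in Ω):
  Node 1: (V_1 - 24)/300 + (V_1 - 0)/100 = 0
Collecting terms: 0.01333 × V_1 = 0.08  =>  V_1 = 6 V
The requested potential is V_1 = 6 V.

Final answer: V_1 = 6 V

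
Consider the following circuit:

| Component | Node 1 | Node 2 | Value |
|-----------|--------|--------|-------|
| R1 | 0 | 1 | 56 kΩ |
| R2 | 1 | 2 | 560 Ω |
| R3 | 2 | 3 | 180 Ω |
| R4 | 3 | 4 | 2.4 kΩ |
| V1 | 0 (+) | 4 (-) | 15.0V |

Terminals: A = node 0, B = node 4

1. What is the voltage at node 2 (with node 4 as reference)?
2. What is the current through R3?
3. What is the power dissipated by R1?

Nodal analysis, taking node 4 as the 0 V reference.
Source V1 fixes V_0 = 15 V.
KCL at each unknown node (sum of currents leaving = 0; resistances in Ω):
  Node 1: (V_1 - 15)/56000 + (V_1 - V_2)/560 = 0
  Node 2: (V_2 - V_1)/560 + (V_2 - V_3)/180 = 0
  Node 3: (V_3 - V_2)/180 + (V_3 - 0)/2400 = 0
Collecting terms (coefficients in siemens):
  0.001804·V_1 - 0.001786·V_2 = 0.0002679
  0.007341·V_2 - 0.001786·V_1 - 0.005556·V_3 = 0
  0.005972·V_3 - 0.005556·V_2 = 0
Solving these 3 simultaneous equations (Gaussian elimination) gives:
  V_1 = 0.7964 V, V_2 = 0.6544 V, V_3 = 0.6087 V
Part 1:
  Read off the nodal solution: V_2 = 0.6544 V
Part 2:
  I_R3 = (V_2 - V_3)/R3 = (0.6544 - 0.6087)/180 = 0.0002536 A
  Magnitude: I_R3 = 0.0002536 A
Part 3:
  I_R1 = (V_0 - V_1)/R1 = (15 - 0.7964)/56000 = 0.0002536 A
  P_R1 = I_R1² × R1 = (0.0002536)² × 56000 = 0.003603 W

Final answers:
1. V_2 = 0.6544 V
2. I_R3 = 0.0002536 A
3. P_R1 = 0.003603 W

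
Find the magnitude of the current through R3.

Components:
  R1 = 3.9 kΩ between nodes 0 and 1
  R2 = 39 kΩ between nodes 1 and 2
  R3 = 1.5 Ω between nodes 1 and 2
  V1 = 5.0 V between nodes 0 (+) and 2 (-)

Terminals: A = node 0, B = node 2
Nodal analysis, taking node 2 as the 0 V reference.
Source V1 fixes V_0 = 5 V.
KCL at each unknown node (sum of currents leaving = 0; resistances in Ω):
  Node 1: (V_1 - 5)/3900 + (V_1 - 0)/39000 + (V_1 - 0)/1.5 = 0
Collecting terms: 0.6669 × V_1 = 0.001282  =>  V_1 = 0.001922 V
I_R3 = (V_1 - V_2)/R3 = (0.001922 - 0)/1.5 = 0.001282 A
|I_R3| = 0.001282 A

Final answer: |I_R3| = 0.001282 A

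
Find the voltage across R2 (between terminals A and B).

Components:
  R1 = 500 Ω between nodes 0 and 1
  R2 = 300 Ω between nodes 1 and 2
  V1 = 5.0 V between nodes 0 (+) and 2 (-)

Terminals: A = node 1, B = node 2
R1 and R2 are in series across V1 (node 0 → node 1 → node 2), and the output A–B is taken across R2, so this is a voltage divider.
Series current: I = V1/(R1 + R2) = 5/(500 + 300) = 5/800 = 0.00625 A
V_R2 = I × R2 = V1 × R2/(R1 + R2) = 5 × 300/800 = 1.875 V

Final answer: 1.875 V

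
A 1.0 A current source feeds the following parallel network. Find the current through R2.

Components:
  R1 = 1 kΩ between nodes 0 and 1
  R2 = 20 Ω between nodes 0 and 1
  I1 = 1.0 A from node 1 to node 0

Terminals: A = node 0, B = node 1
All resistors sit directly between nodes 0 and 1, so they are in parallel and share one voltage V; the full source current 1 A splits among them.
1/R_par = 1/1000 + 1/20 = 0.051 S  =>  R_par = 19.61 Ω
V = I × R_par = 1 × 19.61 = 19.61 V
I_R2 = V/R2 = 19.61/20 = 0.9804 A

Final answer: 0.9804 A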